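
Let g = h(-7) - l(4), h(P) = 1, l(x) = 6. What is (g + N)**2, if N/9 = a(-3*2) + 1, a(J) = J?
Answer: 2500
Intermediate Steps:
N = -45 (N = 9*(-3*2 + 1) = 9*(-6 + 1) = 9*(-5) = -45)
g = -5 (g = 1 - 1*6 = 1 - 6 = -5)
(g + N)**2 = (-5 - 45)**2 = (-50)**2 = 2500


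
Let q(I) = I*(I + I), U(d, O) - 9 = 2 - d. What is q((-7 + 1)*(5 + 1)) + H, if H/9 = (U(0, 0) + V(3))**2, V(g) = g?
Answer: 4356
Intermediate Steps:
U(d, O) = 11 - d (U(d, O) = 9 + (2 - d) = 11 - d)
q(I) = 2*I**2 (q(I) = I*(2*I) = 2*I**2)
H = 1764 (H = 9*((11 - 1*0) + 3)**2 = 9*((11 + 0) + 3)**2 = 9*(11 + 3)**2 = 9*14**2 = 9*196 = 1764)
q((-7 + 1)*(5 + 1)) + H = 2*((-7 + 1)*(5 + 1))**2 + 1764 = 2*(-6*6)**2 + 1764 = 2*(-36)**2 + 1764 = 2*1296 + 1764 = 2592 + 1764 = 4356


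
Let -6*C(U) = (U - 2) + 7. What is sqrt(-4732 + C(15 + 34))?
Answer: I*sqrt(4741) ≈ 68.855*I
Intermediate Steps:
C(U) = -5/6 - U/6 (C(U) = -((U - 2) + 7)/6 = -((-2 + U) + 7)/6 = -(5 + U)/6 = -5/6 - U/6)
sqrt(-4732 + C(15 + 34)) = sqrt(-4732 + (-5/6 - (15 + 34)/6)) = sqrt(-4732 + (-5/6 - 1/6*49)) = sqrt(-4732 + (-5/6 - 49/6)) = sqrt(-4732 - 9) = sqrt(-4741) = I*sqrt(4741)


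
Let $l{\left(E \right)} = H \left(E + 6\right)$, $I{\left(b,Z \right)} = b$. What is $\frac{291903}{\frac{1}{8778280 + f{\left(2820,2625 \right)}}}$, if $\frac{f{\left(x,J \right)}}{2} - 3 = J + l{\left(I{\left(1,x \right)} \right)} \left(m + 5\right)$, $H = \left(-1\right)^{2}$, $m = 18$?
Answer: $2564034501774$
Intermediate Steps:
$H = 1$
$l{\left(E \right)} = 6 + E$ ($l{\left(E \right)} = 1 \left(E + 6\right) = 1 \left(6 + E\right) = 6 + E$)
$f{\left(x,J \right)} = 328 + 2 J$ ($f{\left(x,J \right)} = 6 + 2 \left(J + \left(6 + 1\right) \left(18 + 5\right)\right) = 6 + 2 \left(J + 7 \cdot 23\right) = 6 + 2 \left(J + 161\right) = 6 + 2 \left(161 + J\right) = 6 + \left(322 + 2 J\right) = 328 + 2 J$)
$\frac{291903}{\frac{1}{8778280 + f{\left(2820,2625 \right)}}} = \frac{291903}{\frac{1}{8778280 + \left(328 + 2 \cdot 2625\right)}} = \frac{291903}{\frac{1}{8778280 + \left(328 + 5250\right)}} = \frac{291903}{\frac{1}{8778280 + 5578}} = \frac{291903}{\frac{1}{8783858}} = 291903 \frac{1}{\frac{1}{8783858}} = 291903 \cdot 8783858 = 2564034501774$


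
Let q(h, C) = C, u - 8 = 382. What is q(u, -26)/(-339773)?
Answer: 26/339773 ≈ 7.6522e-5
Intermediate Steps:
u = 390 (u = 8 + 382 = 390)
q(u, -26)/(-339773) = -26/(-339773) = -26*(-1/339773) = 26/339773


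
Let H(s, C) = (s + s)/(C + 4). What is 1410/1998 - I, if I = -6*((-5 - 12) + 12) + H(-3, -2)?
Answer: -8756/333 ≈ -26.294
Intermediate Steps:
H(s, C) = 2*s/(4 + C) (H(s, C) = (2*s)/(4 + C) = 2*s/(4 + C))
I = 27 (I = -6*((-5 - 12) + 12) + 2*(-3)/(4 - 2) = -6*(-17 + 12) + 2*(-3)/2 = -6*(-5) + 2*(-3)*(1/2) = 30 - 3 = 27)
1410/1998 - I = 1410/1998 - 1*27 = 1410*(1/1998) - 27 = 235/333 - 27 = -8756/333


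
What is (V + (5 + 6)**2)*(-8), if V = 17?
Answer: -1104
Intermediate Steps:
(V + (5 + 6)**2)*(-8) = (17 + (5 + 6)**2)*(-8) = (17 + 11**2)*(-8) = (17 + 121)*(-8) = 138*(-8) = -1104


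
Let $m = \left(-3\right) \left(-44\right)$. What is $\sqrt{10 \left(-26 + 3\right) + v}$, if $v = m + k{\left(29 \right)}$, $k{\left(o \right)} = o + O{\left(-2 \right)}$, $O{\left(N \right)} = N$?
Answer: $i \sqrt{71} \approx 8.4261 i$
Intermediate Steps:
$m = 132$
$k{\left(o \right)} = -2 + o$ ($k{\left(o \right)} = o - 2 = -2 + o$)
$v = 159$ ($v = 132 + \left(-2 + 29\right) = 132 + 27 = 159$)
$\sqrt{10 \left(-26 + 3\right) + v} = \sqrt{10 \left(-26 + 3\right) + 159} = \sqrt{10 \left(-23\right) + 159} = \sqrt{-230 + 159} = \sqrt{-71} = i \sqrt{71}$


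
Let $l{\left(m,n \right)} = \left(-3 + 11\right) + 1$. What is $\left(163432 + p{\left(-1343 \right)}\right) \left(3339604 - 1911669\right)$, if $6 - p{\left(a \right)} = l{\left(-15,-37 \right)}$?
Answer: $233365989115$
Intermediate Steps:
$l{\left(m,n \right)} = 9$ ($l{\left(m,n \right)} = 8 + 1 = 9$)
$p{\left(a \right)} = -3$ ($p{\left(a \right)} = 6 - 9 = -3$)
$\left(163432 + p{\left(-1343 \right)}\right) \left(3339604 - 1911669\right) = \left(163432 - 3\right) \left(3339604 - 1911669\right) = 163429 \cdot 1427935 = 233365989115$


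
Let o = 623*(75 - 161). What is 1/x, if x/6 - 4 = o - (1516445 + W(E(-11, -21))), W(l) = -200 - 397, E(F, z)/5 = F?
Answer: -1/9416532 ≈ -1.0620e-7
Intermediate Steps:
E(F, z) = 5*F
W(l) = -597
o = -53578 (o = 623*(-86) = -53578)
x = -9416532 (x = 24 + 6*(-53578 - (1516445 - 597)) = 24 + 6*(-53578 - 1*1515848) = 24 + 6*(-53578 - 1515848) = 24 + 6*(-1569426) = 24 - 9416556 = -9416532)
1/x = 1/(-9416532) = -1/9416532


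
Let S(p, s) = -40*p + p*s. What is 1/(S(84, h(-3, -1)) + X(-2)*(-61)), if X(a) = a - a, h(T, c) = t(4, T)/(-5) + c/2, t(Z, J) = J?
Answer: -5/16758 ≈ -0.00029837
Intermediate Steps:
h(T, c) = c/2 - T/5 (h(T, c) = T/(-5) + c/2 = T*(-⅕) + c*(½) = -T/5 + c/2 = c/2 - T/5)
X(a) = 0
1/(S(84, h(-3, -1)) + X(-2)*(-61)) = 1/(84*(-40 + ((½)*(-1) - ⅕*(-3))) + 0*(-61)) = 1/(84*(-40 + (-½ + ⅗)) + 0) = 1/(84*(-40 + ⅒) + 0) = 1/(84*(-399/10) + 0) = 1/(-16758/5 + 0) = 1/(-16758/5) = -5/16758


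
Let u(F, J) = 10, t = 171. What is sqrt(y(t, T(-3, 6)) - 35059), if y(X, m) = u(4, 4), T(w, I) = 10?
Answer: I*sqrt(35049) ≈ 187.21*I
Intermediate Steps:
y(X, m) = 10
sqrt(y(t, T(-3, 6)) - 35059) = sqrt(10 - 35059) = sqrt(-35049) = I*sqrt(35049)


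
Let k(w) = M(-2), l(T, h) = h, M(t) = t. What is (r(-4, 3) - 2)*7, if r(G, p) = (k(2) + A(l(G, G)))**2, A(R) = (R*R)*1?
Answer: 1358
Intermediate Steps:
k(w) = -2
A(R) = R**2 (A(R) = R**2*1 = R**2)
r(G, p) = (-2 + G**2)**2
(r(-4, 3) - 2)*7 = ((-2 + (-4)**2)**2 - 2)*7 = ((-2 + 16)**2 - 2)*7 = (14**2 - 2)*7 = (196 - 2)*7 = 194*7 = 1358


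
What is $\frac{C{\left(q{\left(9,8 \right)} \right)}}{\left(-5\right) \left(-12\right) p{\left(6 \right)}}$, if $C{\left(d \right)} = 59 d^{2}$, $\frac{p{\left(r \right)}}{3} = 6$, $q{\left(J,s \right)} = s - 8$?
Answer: $0$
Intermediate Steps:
$q{\left(J,s \right)} = -8 + s$
$p{\left(r \right)} = 18$ ($p{\left(r \right)} = 3 \cdot 6 = 18$)
$\frac{C{\left(q{\left(9,8 \right)} \right)}}{\left(-5\right) \left(-12\right) p{\left(6 \right)}} = \frac{59 \left(-8 + 8\right)^{2}}{\left(-5\right) \left(-12\right) 18} = \frac{59 \cdot 0^{2}}{60 \cdot 18} = \frac{59 \cdot 0}{1080} = 0 \cdot \frac{1}{1080} = 0$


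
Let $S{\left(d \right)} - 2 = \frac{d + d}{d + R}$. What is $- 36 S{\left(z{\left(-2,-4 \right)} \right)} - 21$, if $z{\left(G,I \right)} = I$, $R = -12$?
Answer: $-111$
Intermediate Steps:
$S{\left(d \right)} = 2 + \frac{2 d}{-12 + d}$ ($S{\left(d \right)} = 2 + \frac{d + d}{d - 12} = 2 + \frac{2 d}{-12 + d}$)
$- 36 S{\left(z{\left(-2,-4 \right)} \right)} - 21 = - 36 \frac{4 \left(-6 - 4\right)}{-12 - 4} - 21 = - 36 \cdot 4 \frac{1}{-16} \left(-10\right) - 21 = - 36 \cdot 4 \left(- \frac{1}{16}\right) \left(-10\right) - 21 = \left(-36\right) \frac{5}{2} - 21 = -90 - 21 = -111$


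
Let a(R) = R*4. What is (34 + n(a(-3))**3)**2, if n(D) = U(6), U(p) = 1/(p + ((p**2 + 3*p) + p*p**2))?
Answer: 510989913582292225/442032795979776 ≈ 1156.0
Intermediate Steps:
U(p) = 1/(p**2 + p**3 + 4*p) (U(p) = 1/(p + ((p**2 + 3*p) + p**3)) = 1/(p + (p**2 + p**3 + 3*p)) = 1/(p**2 + p**3 + 4*p))
a(R) = 4*R
n(D) = 1/276 (n(D) = 1/(6*(4 + 6 + 6**2)) = 1/(6*(4 + 6 + 36)) = (1/6)/46 = (1/6)*(1/46) = 1/276)
(34 + n(a(-3))**3)**2 = (34 + (1/276)**3)**2 = (34 + 1/21024576)**2 = (714835585/21024576)**2 = 510989913582292225/442032795979776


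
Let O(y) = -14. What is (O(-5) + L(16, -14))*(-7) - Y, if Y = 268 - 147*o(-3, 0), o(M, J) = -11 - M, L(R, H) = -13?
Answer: -1255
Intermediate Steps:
Y = 1444 (Y = 268 - 147*(-11 - 1*(-3)) = 268 - 147*(-11 + 3) = 268 - 147*(-8) = 268 + 1176 = 1444)
(O(-5) + L(16, -14))*(-7) - Y = (-14 - 13)*(-7) - 1*1444 = -27*(-7) - 1444 = 189 - 1444 = -1255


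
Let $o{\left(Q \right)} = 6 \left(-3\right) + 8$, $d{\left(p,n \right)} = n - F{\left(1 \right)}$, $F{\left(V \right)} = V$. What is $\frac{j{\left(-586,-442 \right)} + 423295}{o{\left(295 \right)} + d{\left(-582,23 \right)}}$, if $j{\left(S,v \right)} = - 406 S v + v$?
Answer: $- \frac{104736019}{12} \approx -8.728 \cdot 10^{6}$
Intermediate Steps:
$j{\left(S,v \right)} = v - 406 S v$ ($j{\left(S,v \right)} = - 406 S v + v = v - 406 S v$)
$d{\left(p,n \right)} = -1 + n$ ($d{\left(p,n \right)} = n - 1 = -1 + n$)
$o{\left(Q \right)} = -10$ ($o{\left(Q \right)} = -18 + 8 = -10$)
$\frac{j{\left(-586,-442 \right)} + 423295}{o{\left(295 \right)} + d{\left(-582,23 \right)}} = \frac{- 442 \left(1 - -237916\right) + 423295}{-10 + \left(-1 + 23\right)} = \frac{- 442 \left(1 + 237916\right) + 423295}{-10 + 22} = \frac{\left(-442\right) 237917 + 423295}{12} = \left(-105159314 + 423295\right) \frac{1}{12} = \left(-104736019\right) \frac{1}{12} = - \frac{104736019}{12}$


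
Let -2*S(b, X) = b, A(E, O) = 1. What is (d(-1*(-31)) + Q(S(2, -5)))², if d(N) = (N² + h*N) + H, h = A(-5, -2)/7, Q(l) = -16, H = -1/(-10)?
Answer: 4417862089/4900 ≈ 9.0160e+5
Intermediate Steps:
H = ⅒ (H = -1*(-⅒) = ⅒ ≈ 0.10000)
S(b, X) = -b/2
h = ⅐ (h = 1/7 = 1*(⅐) = ⅐ ≈ 0.14286)
d(N) = ⅒ + N² + N/7 (d(N) = (N² + N/7) + ⅒ = ⅒ + N² + N/7)
(d(-1*(-31)) + Q(S(2, -5)))² = ((⅒ + (-1*(-31))² + (-1*(-31))/7) - 16)² = ((⅒ + 31² + (⅐)*31) - 16)² = ((⅒ + 961 + 31/7) - 16)² = (67587/70 - 16)² = (66467/70)² = 4417862089/4900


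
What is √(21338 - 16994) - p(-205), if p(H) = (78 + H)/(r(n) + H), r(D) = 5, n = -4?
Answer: -127/200 + 2*√1086 ≈ 65.274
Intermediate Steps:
p(H) = (78 + H)/(5 + H)
√(21338 - 16994) - p(-205) = √(21338 - 16994) - (78 - 205)/(5 - 205) = √4344 - (-127)/(-200) = 2*√1086 - (-1)*(-127)/200 = 2*√1086 - 1*127/200 = 2*√1086 - 127/200 = -127/200 + 2*√1086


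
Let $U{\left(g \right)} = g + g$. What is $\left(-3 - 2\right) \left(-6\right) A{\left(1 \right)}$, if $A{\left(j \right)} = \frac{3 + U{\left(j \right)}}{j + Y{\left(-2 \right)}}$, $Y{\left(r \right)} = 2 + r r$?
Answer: $\frac{150}{7} \approx 21.429$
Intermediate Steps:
$U{\left(g \right)} = 2 g$
$Y{\left(r \right)} = 2 + r^{2}$
$A{\left(j \right)} = \frac{3 + 2 j}{6 + j}$ ($A{\left(j \right)} = \frac{3 + 2 j}{j + \left(2 + \left(-2\right)^{2}\right)} = \frac{3 + 2 j}{j + \left(2 + 4\right)} = \frac{3 + 2 j}{j + 6} = \frac{3 + 2 j}{6 + j}$)
$\left(-3 - 2\right) \left(-6\right) A{\left(1 \right)} = \left(-3 - 2\right) \left(-6\right) \frac{3 + 2 \cdot 1}{6 + 1} = \left(-5\right) \left(-6\right) \frac{3 + 2}{7} = 30 \cdot \frac{1}{7} \cdot 5 = 30 \cdot \frac{5}{7} = \frac{150}{7}$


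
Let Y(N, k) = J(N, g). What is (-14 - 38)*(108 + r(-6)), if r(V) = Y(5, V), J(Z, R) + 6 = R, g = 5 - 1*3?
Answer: -5408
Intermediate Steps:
g = 2 (g = 5 - 3 = 2)
J(Z, R) = -6 + R
Y(N, k) = -4 (Y(N, k) = -6 + 2 = -4)
r(V) = -4
(-14 - 38)*(108 + r(-6)) = (-14 - 38)*(108 - 4) = -52*104 = -5408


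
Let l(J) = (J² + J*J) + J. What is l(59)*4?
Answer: 28084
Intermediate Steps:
l(J) = J + 2*J² (l(J) = (J² + J²) + J = 2*J² + J = J + 2*J²)
l(59)*4 = (59*(1 + 2*59))*4 = (59*(1 + 118))*4 = (59*119)*4 = 7021*4 = 28084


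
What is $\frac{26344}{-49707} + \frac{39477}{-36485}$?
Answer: $- \frac{2923444079}{1813559895} \approx -1.612$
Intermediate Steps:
$\frac{26344}{-49707} + \frac{39477}{-36485} = 26344 \left(- \frac{1}{49707}\right) + 39477 \left(- \frac{1}{36485}\right) = - \frac{26344}{49707} - \frac{39477}{36485} = - \frac{2923444079}{1813559895}$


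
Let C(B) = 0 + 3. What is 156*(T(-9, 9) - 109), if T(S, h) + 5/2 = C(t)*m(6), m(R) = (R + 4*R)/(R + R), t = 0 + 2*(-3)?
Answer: -16224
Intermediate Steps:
t = -6 (t = 0 - 6 = -6)
C(B) = 3
m(R) = 5/2 (m(R) = (5*R)/((2*R)) = (5*R)*(1/(2*R)) = 5/2)
T(S, h) = 5 (T(S, h) = -5/2 + 3*(5/2) = -5/2 + 15/2 = 5)
156*(T(-9, 9) - 109) = 156*(5 - 109) = 156*(-104) = -16224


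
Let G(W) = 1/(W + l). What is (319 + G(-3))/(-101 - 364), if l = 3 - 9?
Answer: -574/837 ≈ -0.68578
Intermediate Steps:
l = -6
G(W) = 1/(-6 + W) (G(W) = 1/(W - 6) = 1/(-6 + W))
(319 + G(-3))/(-101 - 364) = (319 + 1/(-6 - 3))/(-101 - 364) = (319 + 1/(-9))/(-465) = (319 - ⅑)*(-1/465) = (2870/9)*(-1/465) = -574/837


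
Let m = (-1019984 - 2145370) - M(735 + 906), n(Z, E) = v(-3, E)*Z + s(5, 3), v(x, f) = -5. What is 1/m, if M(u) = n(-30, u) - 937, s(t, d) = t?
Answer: -1/3164572 ≈ -3.1600e-7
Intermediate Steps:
n(Z, E) = 5 - 5*Z (n(Z, E) = -5*Z + 5 = 5 - 5*Z)
M(u) = -782 (M(u) = (5 - 5*(-30)) - 937 = (5 + 150) - 937 = 155 - 937 = -782)
m = -3164572 (m = (-1019984 - 2145370) - 1*(-782) = -3165354 + 782 = -3164572)
1/m = 1/(-3164572) = -1/3164572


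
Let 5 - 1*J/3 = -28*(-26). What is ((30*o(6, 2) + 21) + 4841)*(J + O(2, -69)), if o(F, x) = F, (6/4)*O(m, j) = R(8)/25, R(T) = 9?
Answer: -273372198/25 ≈ -1.0935e+7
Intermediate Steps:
O(m, j) = 6/25 (O(m, j) = 2*(9/25)/3 = 2*(9*(1/25))/3 = (⅔)*(9/25) = 6/25)
J = -2169 (J = 15 - (-84)*(-26) = 15 - 3*728 = 15 - 2184 = -2169)
((30*o(6, 2) + 21) + 4841)*(J + O(2, -69)) = ((30*6 + 21) + 4841)*(-2169 + 6/25) = ((180 + 21) + 4841)*(-54219/25) = (201 + 4841)*(-54219/25) = 5042*(-54219/25) = -273372198/25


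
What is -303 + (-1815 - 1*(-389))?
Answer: -1729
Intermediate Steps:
-303 + (-1815 - 1*(-389)) = -303 + (-1815 + 389) = -303 - 1426 = -1729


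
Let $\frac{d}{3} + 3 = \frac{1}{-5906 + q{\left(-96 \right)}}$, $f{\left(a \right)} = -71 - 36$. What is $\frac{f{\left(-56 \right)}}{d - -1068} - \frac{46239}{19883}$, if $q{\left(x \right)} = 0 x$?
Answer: $- \frac{301764462575}{124357249233} \approx -2.4266$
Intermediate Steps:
$f{\left(a \right)} = -107$
$q{\left(x \right)} = 0$
$d = - \frac{53157}{5906}$ ($d = -9 + \frac{3}{-5906 + 0} = -9 + \frac{3}{-5906} = -9 + 3 \left(- \frac{1}{5906}\right) = -9 - \frac{3}{5906} = - \frac{53157}{5906} \approx -9.0005$)
$\frac{f{\left(-56 \right)}}{d - -1068} - \frac{46239}{19883} = - \frac{107}{- \frac{53157}{5906} - -1068} - \frac{46239}{19883} = - \frac{107}{- \frac{53157}{5906} + 1068} - \frac{46239}{19883} = - \frac{107}{\frac{6254451}{5906}} - \frac{46239}{19883} = \left(-107\right) \frac{5906}{6254451} - \frac{46239}{19883} = - \frac{631942}{6254451} - \frac{46239}{19883} = - \frac{301764462575}{124357249233}$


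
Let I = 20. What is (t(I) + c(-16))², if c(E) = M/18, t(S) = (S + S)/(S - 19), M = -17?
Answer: 494209/324 ≈ 1525.3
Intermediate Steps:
t(S) = 2*S/(-19 + S) (t(S) = (2*S)/(-19 + S) = 2*S/(-19 + S))
c(E) = -17/18
(t(I) + c(-16))² = (2*20/(-19 + 20) - 17/18)² = (2*20/1 - 17/18)² = (2*20*1 - 17/18)² = (40 - 17/18)² = (703/18)² = 494209/324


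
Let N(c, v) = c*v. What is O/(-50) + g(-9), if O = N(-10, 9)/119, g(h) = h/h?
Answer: 604/595 ≈ 1.0151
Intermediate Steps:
g(h) = 1
O = -90/119 (O = -10*9/119 = -90*1/119 = -90/119 ≈ -0.75630)
O/(-50) + g(-9) = -90/119/(-50) + 1 = -90/119*(-1/50) + 1 = 9/595 + 1 = 604/595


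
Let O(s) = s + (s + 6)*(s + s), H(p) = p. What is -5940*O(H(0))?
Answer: 0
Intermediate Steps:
O(s) = s + 2*s*(6 + s) (O(s) = s + (6 + s)*(2*s) = s + 2*s*(6 + s))
-5940*O(H(0)) = -0*(13 + 2*0) = -0*(13 + 0) = -0*13 = -5940*0 = 0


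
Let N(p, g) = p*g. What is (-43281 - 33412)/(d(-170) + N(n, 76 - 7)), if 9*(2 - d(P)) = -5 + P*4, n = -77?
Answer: 690237/47114 ≈ 14.650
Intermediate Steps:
d(P) = 23/9 - 4*P/9 (d(P) = 2 - (-5 + P*4)/9 = 2 - (-5 + 4*P)/9 = 2 + (5/9 - 4*P/9) = 23/9 - 4*P/9)
N(p, g) = g*p
(-43281 - 33412)/(d(-170) + N(n, 76 - 7)) = (-43281 - 33412)/((23/9 - 4/9*(-170)) + (76 - 7)*(-77)) = -76693/((23/9 + 680/9) + 69*(-77)) = -76693/(703/9 - 5313) = -76693/(-47114/9) = -76693*(-9/47114) = 690237/47114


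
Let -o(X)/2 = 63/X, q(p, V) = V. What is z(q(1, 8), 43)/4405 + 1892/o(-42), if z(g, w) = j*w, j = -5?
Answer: 1666723/2643 ≈ 630.62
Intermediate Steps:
z(g, w) = -5*w
o(X) = -126/X
z(q(1, 8), 43)/4405 + 1892/o(-42) = -5*43/4405 + 1892/((-126/(-42))) = -215*1/4405 + 1892/((-126*(-1/42))) = -43/881 + 1892/3 = 1666723/2643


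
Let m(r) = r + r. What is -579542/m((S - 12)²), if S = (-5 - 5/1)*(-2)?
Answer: -289771/64 ≈ -4527.7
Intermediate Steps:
S = 20 (S = (-5 - 5*1)*(-2) = (-5 - 5)*(-2) = -10*(-2) = 20)
m(r) = 2*r
-579542/m((S - 12)²) = -579542*1/(2*(20 - 12)²) = -579542/(2*8²) = -579542/(2*64) = -579542/128 = -579542*1/128 = -289771/64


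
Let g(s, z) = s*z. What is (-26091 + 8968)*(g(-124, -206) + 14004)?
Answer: -677180404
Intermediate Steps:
(-26091 + 8968)*(g(-124, -206) + 14004) = (-26091 + 8968)*(-124*(-206) + 14004) = -17123*(25544 + 14004) = -17123*39548 = -677180404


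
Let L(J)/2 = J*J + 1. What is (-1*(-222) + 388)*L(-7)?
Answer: 61000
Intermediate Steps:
L(J) = 2 + 2*J² (L(J) = 2*(J*J + 1) = 2*(J² + 1) = 2*(1 + J²) = 2 + 2*J²)
(-1*(-222) + 388)*L(-7) = (-1*(-222) + 388)*(2 + 2*(-7)²) = (222 + 388)*(2 + 2*49) = 610*(2 + 98) = 610*100 = 61000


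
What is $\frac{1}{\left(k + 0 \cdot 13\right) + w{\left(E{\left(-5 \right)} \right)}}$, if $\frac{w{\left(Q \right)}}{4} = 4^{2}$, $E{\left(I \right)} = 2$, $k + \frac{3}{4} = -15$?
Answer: $\frac{4}{193} \approx 0.020725$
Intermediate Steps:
$k = - \frac{63}{4}$ ($k = - \frac{3}{4} - 15 = - \frac{63}{4} \approx -15.75$)
$w{\left(Q \right)} = 64$ ($w{\left(Q \right)} = 4 \cdot 4^{2} = 4 \cdot 16 = 64$)
$\frac{1}{\left(k + 0 \cdot 13\right) + w{\left(E{\left(-5 \right)} \right)}} = \frac{1}{\left(- \frac{63}{4} + 0 \cdot 13\right) + 64} = \frac{1}{\left(- \frac{63}{4} + 0\right) + 64} = \frac{1}{- \frac{63}{4} + 64} = \frac{1}{\frac{193}{4}} = \frac{4}{193}$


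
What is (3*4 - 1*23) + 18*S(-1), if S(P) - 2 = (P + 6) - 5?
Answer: 25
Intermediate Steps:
S(P) = 3 + P (S(P) = 2 + ((P + 6) - 5) = 2 + ((6 + P) - 5) = 2 + (1 + P) = 3 + P)
(3*4 - 1*23) + 18*S(-1) = (3*4 - 1*23) + 18*(3 - 1) = (12 - 23) + 18*2 = -11 + 36 = 25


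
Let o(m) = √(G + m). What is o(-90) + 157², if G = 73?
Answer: 24649 + I*√17 ≈ 24649.0 + 4.1231*I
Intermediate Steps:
o(m) = √(73 + m)
o(-90) + 157² = √(73 - 90) + 157² = √(-17) + 24649 = I*√17 + 24649 = 24649 + I*√17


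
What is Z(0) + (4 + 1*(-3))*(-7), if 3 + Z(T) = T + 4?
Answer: -6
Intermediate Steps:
Z(T) = 1 + T (Z(T) = -3 + (T + 4) = -3 + (4 + T) = 1 + T)
Z(0) + (4 + 1*(-3))*(-7) = (1 + 0) + (4 + 1*(-3))*(-7) = 1 + (4 - 3)*(-7) = 1 + 1*(-7) = 1 - 7 = -6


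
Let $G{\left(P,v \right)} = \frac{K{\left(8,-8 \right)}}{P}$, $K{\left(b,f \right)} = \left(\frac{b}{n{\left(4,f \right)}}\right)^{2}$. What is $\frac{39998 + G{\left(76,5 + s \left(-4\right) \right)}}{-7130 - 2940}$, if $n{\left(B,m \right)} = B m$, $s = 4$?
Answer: $- \frac{48637569}{12245120} \approx -3.972$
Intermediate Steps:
$K{\left(b,f \right)} = \frac{b^{2}}{16 f^{2}}$ ($K{\left(b,f \right)} = \left(\frac{b}{4 f}\right)^{2} = \frac{b^{2}}{16 f^{2}}$)
$G{\left(P,v \right)} = \frac{1}{16 P}$ ($G{\left(P,v \right)} = \frac{\frac{1}{16} \cdot 8^{2} \cdot \frac{1}{64}}{P} = \frac{\frac{1}{16} \cdot 64 \cdot \frac{1}{64}}{P} = \frac{1}{16 P}$)
$\frac{39998 + G{\left(76,5 + s \left(-4\right) \right)}}{-7130 - 2940} = \frac{39998 + \frac{1}{16 \cdot 76}}{-7130 - 2940} = \frac{39998 + \frac{1}{16} \cdot \frac{1}{76}}{-10070} = \left(39998 + \frac{1}{1216}\right) \left(- \frac{1}{10070}\right) = \frac{48637569}{1216} \left(- \frac{1}{10070}\right) = - \frac{48637569}{12245120}$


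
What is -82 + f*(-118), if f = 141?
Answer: -16720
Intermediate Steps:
-82 + f*(-118) = -82 + 141*(-118) = -82 - 16638 = -16720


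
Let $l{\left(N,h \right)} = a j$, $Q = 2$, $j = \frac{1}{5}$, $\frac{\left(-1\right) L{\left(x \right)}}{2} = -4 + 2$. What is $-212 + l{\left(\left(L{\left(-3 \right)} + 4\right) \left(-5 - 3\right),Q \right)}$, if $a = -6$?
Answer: $- \frac{1066}{5} \approx -213.2$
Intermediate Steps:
$L{\left(x \right)} = 4$ ($L{\left(x \right)} = - 2 \left(-4 + 2\right) = \left(-2\right) \left(-2\right) = 4$)
$j = \frac{1}{5} \approx 0.2$
$l{\left(N,h \right)} = - \frac{6}{5}$ ($l{\left(N,h \right)} = \left(-6\right) \frac{1}{5} = - \frac{6}{5}$)
$-212 + l{\left(\left(L{\left(-3 \right)} + 4\right) \left(-5 - 3\right),Q \right)} = -212 - \frac{6}{5} = - \frac{1066}{5}$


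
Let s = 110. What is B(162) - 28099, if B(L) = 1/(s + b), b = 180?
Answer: -8148709/290 ≈ -28099.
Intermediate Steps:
B(L) = 1/290 (B(L) = 1/(110 + 180) = 1/290)
B(162) - 28099 = 1/290 - 28099 = -8148709/290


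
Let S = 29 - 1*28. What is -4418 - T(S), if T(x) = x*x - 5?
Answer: -4414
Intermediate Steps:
S = 1 (S = 29 - 28 = 1)
T(x) = -5 + x² (T(x) = x² - 5 = -5 + x²)
-4418 - T(S) = -4418 - (-5 + 1²) = -4418 - (-5 + 1) = -4418 - 1*(-4) = -4418 + 4 = -4414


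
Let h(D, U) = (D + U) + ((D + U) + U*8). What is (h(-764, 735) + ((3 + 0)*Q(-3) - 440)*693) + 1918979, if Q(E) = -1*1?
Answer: 1617802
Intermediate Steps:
Q(E) = -1
h(D, U) = 2*D + 10*U (h(D, U) = (D + U) + ((D + U) + 8*U) = (D + U) + (D + 9*U) = 2*D + 10*U)
(h(-764, 735) + ((3 + 0)*Q(-3) - 440)*693) + 1918979 = ((2*(-764) + 10*735) + ((3 + 0)*(-1) - 440)*693) + 1918979 = ((-1528 + 7350) + (3*(-1) - 440)*693) + 1918979 = (5822 + (-3 - 440)*693) + 1918979 = (5822 - 443*693) + 1918979 = (5822 - 306999) + 1918979 = -301177 + 1918979 = 1617802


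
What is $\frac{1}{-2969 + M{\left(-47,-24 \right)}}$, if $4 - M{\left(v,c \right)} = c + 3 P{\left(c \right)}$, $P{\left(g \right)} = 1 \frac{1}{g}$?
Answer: $- \frac{8}{23527} \approx -0.00034003$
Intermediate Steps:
$P{\left(g \right)} = \frac{1}{g}$
$M{\left(v,c \right)} = 4 - c - \frac{3}{c}$ ($M{\left(v,c \right)} = 4 - \left(c + \frac{3}{c}\right) = 4 - c - \frac{3}{c}$)
$\frac{1}{-2969 + M{\left(-47,-24 \right)}} = \frac{1}{-2969 - \left(-28 - \frac{1}{8}\right)} = \frac{1}{-2969 + \left(4 + 24 - - \frac{1}{8}\right)} = \frac{1}{-2969 + \left(4 + 24 + \frac{1}{8}\right)} = \frac{1}{-2969 + \frac{225}{8}} = \frac{1}{- \frac{23527}{8}} = - \frac{8}{23527}$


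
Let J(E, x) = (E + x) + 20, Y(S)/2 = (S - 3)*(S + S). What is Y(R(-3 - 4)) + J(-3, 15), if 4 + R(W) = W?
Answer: 648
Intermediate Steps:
R(W) = -4 + W
Y(S) = 4*S*(-3 + S) (Y(S) = 2*((S - 3)*(S + S)) = 2*((-3 + S)*(2*S)) = 2*(2*S*(-3 + S)) = 4*S*(-3 + S))
J(E, x) = 20 + E + x
Y(R(-3 - 4)) + J(-3, 15) = 4*(-4 + (-3 - 4))*(-3 + (-4 + (-3 - 4))) + (20 - 3 + 15) = 4*(-4 - 7)*(-3 + (-4 - 7)) + 32 = 4*(-11)*(-3 - 11) + 32 = 4*(-11)*(-14) + 32 = 616 + 32 = 648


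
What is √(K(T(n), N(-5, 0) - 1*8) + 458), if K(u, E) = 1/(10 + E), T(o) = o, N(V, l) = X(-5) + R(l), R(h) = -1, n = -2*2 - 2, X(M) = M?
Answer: √1831/2 ≈ 21.395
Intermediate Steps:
n = -6 (n = -4 - 2 = -6)
N(V, l) = -6 (N(V, l) = -5 - 1 = -6)
√(K(T(n), N(-5, 0) - 1*8) + 458) = √(1/(10 + (-6 - 1*8)) + 458) = √(1/(10 + (-6 - 8)) + 458) = √(1/(10 - 14) + 458) = √(1/(-4) + 458) = √(-¼ + 458) = √(1831/4) = √1831/2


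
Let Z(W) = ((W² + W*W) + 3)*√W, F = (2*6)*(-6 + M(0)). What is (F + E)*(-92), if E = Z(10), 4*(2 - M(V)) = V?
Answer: 4416 - 18676*√10 ≈ -54643.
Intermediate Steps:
M(V) = 2 - V/4
F = -48 (F = (2*6)*(-6 + (2 - ¼*0)) = 12*(-6 + (2 + 0)) = 12*(-6 + 2) = 12*(-4) = -48)
Z(W) = √W*(3 + 2*W²) (Z(W) = ((W² + W²) + 3)*√W = (2*W² + 3)*√W = (3 + 2*W²)*√W = √W*(3 + 2*W²))
E = 203*√10 (E = √10*(3 + 2*10²) = √10*(3 + 2*100) = √10*(3 + 200) = √10*203 = 203*√10 ≈ 641.94)
(F + E)*(-92) = (-48 + 203*√10)*(-92) = 4416 - 18676*√10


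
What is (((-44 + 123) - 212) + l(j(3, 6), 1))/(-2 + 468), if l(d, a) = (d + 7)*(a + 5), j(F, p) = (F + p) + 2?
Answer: -25/466 ≈ -0.053648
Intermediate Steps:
j(F, p) = 2 + F + p
l(d, a) = (5 + a)*(7 + d) (l(d, a) = (7 + d)*(5 + a) = (5 + a)*(7 + d))
(((-44 + 123) - 212) + l(j(3, 6), 1))/(-2 + 468) = (((-44 + 123) - 212) + (35 + 5*(2 + 3 + 6) + 7*1 + 1*(2 + 3 + 6)))/(-2 + 468) = ((79 - 212) + (35 + 5*11 + 7 + 1*11))/466 = (-133 + (35 + 55 + 7 + 11))*(1/466) = (-133 + 108)*(1/466) = -25*1/466 = -25/466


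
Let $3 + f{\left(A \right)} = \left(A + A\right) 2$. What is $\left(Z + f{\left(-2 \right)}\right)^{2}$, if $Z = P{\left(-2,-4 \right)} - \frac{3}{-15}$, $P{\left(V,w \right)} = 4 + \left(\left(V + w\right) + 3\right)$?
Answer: $\frac{2401}{25} \approx 96.04$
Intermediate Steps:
$P{\left(V,w \right)} = 7 + V + w$ ($P{\left(V,w \right)} = 4 + \left(3 + V + w\right) = 7 + V + w$)
$f{\left(A \right)} = -3 + 4 A$ ($f{\left(A \right)} = -3 + \left(A + A\right) 2 = -3 + 2 A 2 = -3 + 4 A$)
$Z = \frac{6}{5}$ ($Z = \left(7 - 2 - 4\right) - \frac{3}{-15} = 1 - - \frac{1}{5} = 1 + \frac{1}{5} = \frac{6}{5} \approx 1.2$)
$\left(Z + f{\left(-2 \right)}\right)^{2} = \left(\frac{6}{5} + \left(-3 + 4 \left(-2\right)\right)\right)^{2} = \left(\frac{6}{5} - 11\right)^{2} = \left(- \frac{49}{5}\right)^{2} = \frac{2401}{25}$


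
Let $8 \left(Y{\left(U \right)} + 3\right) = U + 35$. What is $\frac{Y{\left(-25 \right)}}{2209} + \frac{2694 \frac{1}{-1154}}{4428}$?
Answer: $- \frac{620558}{470324817} \approx -0.0013194$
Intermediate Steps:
$Y{\left(U \right)} = \frac{11}{8} + \frac{U}{8}$ ($Y{\left(U \right)} = -3 + \frac{U + 35}{8} = -3 + \frac{35 + U}{8} = -3 + \left(\frac{35}{8} + \frac{U}{8}\right) = \frac{11}{8} + \frac{U}{8}$)
$\frac{Y{\left(-25 \right)}}{2209} + \frac{2694 \frac{1}{-1154}}{4428} = \frac{\frac{11}{8} + \frac{1}{8} \left(-25\right)}{2209} + \frac{2694 \frac{1}{-1154}}{4428} = \left(\frac{11}{8} - \frac{25}{8}\right) \frac{1}{2209} + 2694 \left(- \frac{1}{1154}\right) \frac{1}{4428} = \left(- \frac{7}{4}\right) \frac{1}{2209} - \frac{449}{851652} = - \frac{7}{8836} - \frac{449}{851652} = - \frac{620558}{470324817}$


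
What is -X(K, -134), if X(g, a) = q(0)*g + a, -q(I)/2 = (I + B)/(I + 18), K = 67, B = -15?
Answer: 67/3 ≈ 22.333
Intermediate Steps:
q(I) = -2*(-15 + I)/(18 + I) (q(I) = -2*(I - 15)/(I + 18) = -2*(-15 + I)/(18 + I))
X(g, a) = a + 5*g/3 (X(g, a) = (2*(15 - 1*0)/(18 + 0))*g + a = (2*(15 + 0)/18)*g + a = (2*(1/18)*15)*g + a = 5*g/3 + a = a + 5*g/3)
-X(K, -134) = -(-134 + (5/3)*67) = -(-134 + 335/3) = -1*(-67/3) = 67/3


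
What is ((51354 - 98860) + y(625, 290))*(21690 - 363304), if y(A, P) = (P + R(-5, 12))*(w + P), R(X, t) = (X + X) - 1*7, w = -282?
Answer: 15482629708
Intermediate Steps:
R(X, t) = -7 + 2*X (R(X, t) = 2*X - 7 = -7 + 2*X)
y(A, P) = (-282 + P)*(-17 + P) (y(A, P) = (P + (-7 + 2*(-5)))*(-282 + P) = (P + (-7 - 10))*(-282 + P) = (P - 17)*(-282 + P) = (-17 + P)*(-282 + P) = (-282 + P)*(-17 + P))
((51354 - 98860) + y(625, 290))*(21690 - 363304) = ((51354 - 98860) + (4794 + 290**2 - 299*290))*(21690 - 363304) = (-47506 + (4794 + 84100 - 86710))*(-341614) = (-47506 + 2184)*(-341614) = -45322*(-341614) = 15482629708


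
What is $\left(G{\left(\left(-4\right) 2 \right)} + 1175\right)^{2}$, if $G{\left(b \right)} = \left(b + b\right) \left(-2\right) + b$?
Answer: $1437601$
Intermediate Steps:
$G{\left(b \right)} = - 3 b$ ($G{\left(b \right)} = 2 b \left(-2\right) + b = - 4 b + b = - 3 b$)
$\left(G{\left(\left(-4\right) 2 \right)} + 1175\right)^{2} = \left(- 3 \left(\left(-4\right) 2\right) + 1175\right)^{2} = \left(\left(-3\right) \left(-8\right) + 1175\right)^{2} = \left(24 + 1175\right)^{2} = 1199^{2} = 1437601$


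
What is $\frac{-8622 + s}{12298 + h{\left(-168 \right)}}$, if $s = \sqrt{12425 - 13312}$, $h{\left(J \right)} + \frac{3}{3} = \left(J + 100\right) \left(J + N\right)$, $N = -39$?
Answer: $- \frac{2874}{8791} + \frac{i \sqrt{887}}{26373} \approx -0.32693 + 0.0011293 i$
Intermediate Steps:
$h{\left(J \right)} = -1 + \left(-39 + J\right) \left(100 + J\right)$ ($h{\left(J \right)} = -1 + \left(J + 100\right) \left(J - 39\right) = -1 + \left(100 + J\right) \left(-39 + J\right) = -1 + \left(-39 + J\right) \left(100 + J\right)$)
$s = i \sqrt{887}$ ($s = \sqrt{-887} = i \sqrt{887} \approx 29.783 i$)
$\frac{-8622 + s}{12298 + h{\left(-168 \right)}} = \frac{-8622 + i \sqrt{887}}{12298 + \left(-3901 + \left(-168\right)^{2} + 61 \left(-168\right)\right)} = \frac{-8622 + i \sqrt{887}}{12298 - -14075} = \frac{-8622 + i \sqrt{887}}{12298 + 14075} = \frac{-8622 + i \sqrt{887}}{26373} = \left(-8622 + i \sqrt{887}\right) \frac{1}{26373} = - \frac{2874}{8791} + \frac{i \sqrt{887}}{26373}$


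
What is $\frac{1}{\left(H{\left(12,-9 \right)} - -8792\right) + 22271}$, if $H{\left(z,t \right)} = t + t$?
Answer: $\frac{1}{31045} \approx 3.2211 \cdot 10^{-5}$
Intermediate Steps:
$H{\left(z,t \right)} = 2 t$
$\frac{1}{\left(H{\left(12,-9 \right)} - -8792\right) + 22271} = \frac{1}{\left(2 \left(-9\right) - -8792\right) + 22271} = \frac{1}{\left(-18 + 8792\right) + 22271} = \frac{1}{8774 + 22271} = \frac{1}{31045}$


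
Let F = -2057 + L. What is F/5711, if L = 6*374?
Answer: 187/5711 ≈ 0.032744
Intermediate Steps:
L = 2244
F = 187 (F = -2057 + 2244 = 187)
F/5711 = 187/5711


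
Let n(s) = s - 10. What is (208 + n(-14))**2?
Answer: 33856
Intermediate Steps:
n(s) = -10 + s
(208 + n(-14))**2 = (208 + (-10 - 14))**2 = (208 - 24)**2 = 184**2 = 33856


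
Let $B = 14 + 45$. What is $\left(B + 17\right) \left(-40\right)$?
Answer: $-3040$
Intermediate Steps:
$B = 59$
$\left(B + 17\right) \left(-40\right) = \left(59 + 17\right) \left(-40\right) = 76 \left(-40\right) = -3040$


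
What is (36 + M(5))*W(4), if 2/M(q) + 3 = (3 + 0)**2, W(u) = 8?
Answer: 872/3 ≈ 290.67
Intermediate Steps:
M(q) = 1/3 (M(q) = 2/(-3 + (3 + 0)**2) = 2/(-3 + 3**2) = 2/(-3 + 9) = 2/6 = 2*(1/6) = 1/3)
(36 + M(5))*W(4) = (36 + 1/3)*8 = (109/3)*8 = 872/3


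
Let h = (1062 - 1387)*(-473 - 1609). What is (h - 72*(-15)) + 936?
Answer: 678666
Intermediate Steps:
h = 676650 (h = -325*(-2082) = 676650)
(h - 72*(-15)) + 936 = (676650 - 72*(-15)) + 936 = (676650 + 1080) + 936 = 677730 + 936 = 678666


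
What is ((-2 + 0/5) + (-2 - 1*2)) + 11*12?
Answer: 126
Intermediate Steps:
((-2 + 0/5) + (-2 - 1*2)) + 11*12 = ((-2 + 0*(1/5)) + (-2 - 2)) + 132 = ((-2 + 0) - 4) + 132 = (-2 - 4) + 132 = -6 + 132 = 126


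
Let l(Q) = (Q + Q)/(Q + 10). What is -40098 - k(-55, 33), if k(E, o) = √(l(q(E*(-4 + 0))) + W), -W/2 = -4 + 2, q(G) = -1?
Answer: -40098 - √34/3 ≈ -40100.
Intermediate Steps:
l(Q) = 2*Q/(10 + Q) (l(Q) = (2*Q)/(10 + Q) = 2*Q/(10 + Q))
W = 4 (W = -2*(-4 + 2) = -2*(-2) = 4)
k(E, o) = √34/3 (k(E, o) = √(2*(-1)/(10 - 1) + 4) = √(2*(-1)/9 + 4) = √(2*(-1)*(⅑) + 4) = √(-2/9 + 4) = √(34/9) = √34/3)
-40098 - k(-55, 33) = -40098 - √34/3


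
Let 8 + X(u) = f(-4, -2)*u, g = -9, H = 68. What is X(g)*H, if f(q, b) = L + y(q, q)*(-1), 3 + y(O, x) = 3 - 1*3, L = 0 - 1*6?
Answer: 1292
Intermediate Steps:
L = -6 (L = 0 - 6 = -6)
y(O, x) = -3 (y(O, x) = -3 + (3 - 1*3) = -3 + (3 - 3) = -3 + 0 = -3)
f(q, b) = -3 (f(q, b) = -6 - 3*(-1) = -6 + 3 = -3)
X(u) = -8 - 3*u
X(g)*H = (-8 - 3*(-9))*68 = (-8 + 27)*68 = 19*68 = 1292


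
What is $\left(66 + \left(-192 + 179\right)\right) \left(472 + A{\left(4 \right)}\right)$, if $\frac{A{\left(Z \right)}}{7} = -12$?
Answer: $20564$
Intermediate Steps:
$A{\left(Z \right)} = -84$ ($A{\left(Z \right)} = 7 \left(-12\right) = -84$)
$\left(66 + \left(-192 + 179\right)\right) \left(472 + A{\left(4 \right)}\right) = \left(66 + \left(-192 + 179\right)\right) \left(472 - 84\right) = \left(66 - 13\right) 388 = 53 \cdot 388 = 20564$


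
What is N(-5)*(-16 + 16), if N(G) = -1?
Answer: 0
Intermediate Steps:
N(-5)*(-16 + 16) = -(-16 + 16) = -1*0 = 0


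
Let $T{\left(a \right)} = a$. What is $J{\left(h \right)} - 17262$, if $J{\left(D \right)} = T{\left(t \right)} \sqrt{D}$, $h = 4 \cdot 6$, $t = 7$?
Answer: $-17262 + 14 \sqrt{6} \approx -17228.0$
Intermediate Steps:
$h = 24$
$J{\left(D \right)} = 7 \sqrt{D}$
$J{\left(h \right)} - 17262 = 7 \sqrt{24} - 17262 = 7 \cdot 2 \sqrt{6} - 17262 = 14 \sqrt{6} - 17262 = -17262 + 14 \sqrt{6}$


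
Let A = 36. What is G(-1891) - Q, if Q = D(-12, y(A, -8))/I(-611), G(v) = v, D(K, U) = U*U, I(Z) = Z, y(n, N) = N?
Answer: -1155337/611 ≈ -1890.9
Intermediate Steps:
D(K, U) = U²
Q = -64/611 (Q = (-8)²/(-611) = 64*(-1/611) = -64/611 ≈ -0.10475)
G(-1891) - Q = -1891 - 1*(-64/611) = -1891 + 64/611 = -1155337/611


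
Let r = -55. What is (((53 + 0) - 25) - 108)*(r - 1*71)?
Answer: 10080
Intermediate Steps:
(((53 + 0) - 25) - 108)*(r - 1*71) = (((53 + 0) - 25) - 108)*(-55 - 1*71) = ((53 - 25) - 108)*(-55 - 71) = (28 - 108)*(-126) = -80*(-126) = 10080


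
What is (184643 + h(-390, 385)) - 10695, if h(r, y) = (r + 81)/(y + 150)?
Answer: 93061871/535 ≈ 1.7395e+5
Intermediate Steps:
h(r, y) = (81 + r)/(150 + y)
(184643 + h(-390, 385)) - 10695 = (184643 + (81 - 390)/(150 + 385)) - 10695 = (184643 - 309/535) - 10695 = 98783696/535 - 10695 = 93061871/535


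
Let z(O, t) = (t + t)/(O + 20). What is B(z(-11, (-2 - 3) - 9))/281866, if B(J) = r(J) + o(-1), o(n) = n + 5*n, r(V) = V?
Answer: -41/1268397 ≈ -3.2324e-5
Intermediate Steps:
o(n) = 6*n
z(O, t) = 2*t/(20 + O) (z(O, t) = (2*t)/(20 + O) = 2*t/(20 + O))
B(J) = -6 + J (B(J) = J + 6*(-1) = J - 6 = -6 + J)
B(z(-11, (-2 - 3) - 9))/281866 = (-6 + 2*((-2 - 3) - 9)/(20 - 11))/281866 = (-6 + 2*(-5 - 9)/9)*(1/281866) = (-6 + 2*(-14)*(⅑))*(1/281866) = (-6 - 28/9)*(1/281866) = -82/9*1/281866 = -41/1268397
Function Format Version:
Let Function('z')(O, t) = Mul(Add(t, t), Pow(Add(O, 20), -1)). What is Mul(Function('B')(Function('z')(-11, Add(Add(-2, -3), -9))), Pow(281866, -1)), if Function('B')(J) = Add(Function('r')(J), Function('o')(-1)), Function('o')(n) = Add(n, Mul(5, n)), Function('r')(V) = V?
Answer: Rational(-41, 1268397) ≈ -3.2324e-5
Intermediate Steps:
Function('o')(n) = Mul(6, n)
Function('z')(O, t) = Mul(2, t, Pow(Add(20, O), -1)) (Function('z')(O, t) = Mul(Mul(2, t), Pow(Add(20, O), -1)) = Mul(2, t, Pow(Add(20, O), -1)))
Function('B')(J) = Add(-6, J) (Function('B')(J) = Add(J, Mul(6, -1)) = Add(J, -6) = Add(-6, J))
Mul(Function('B')(Function('z')(-11, Add(Add(-2, -3), -9))), Pow(281866, -1)) = Mul(Add(-6, Mul(2, Add(Add(-2, -3), -9), Pow(Add(20, -11), -1))), Pow(281866, -1)) = Mul(Add(-6, Mul(2, Add(-5, -9), Pow(9, -1))), Rational(1, 281866)) = Mul(Add(-6, Mul(2, -14, Rational(1, 9))), Rational(1, 281866)) = Mul(Add(-6, Rational(-28, 9)), Rational(1, 281866)) = Mul(Rational(-82, 9), Rational(1, 281866)) = Rational(-41, 1268397)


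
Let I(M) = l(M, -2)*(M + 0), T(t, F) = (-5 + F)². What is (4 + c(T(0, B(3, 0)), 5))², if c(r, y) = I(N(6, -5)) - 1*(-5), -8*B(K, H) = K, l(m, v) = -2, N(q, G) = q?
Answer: 9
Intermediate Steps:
B(K, H) = -K/8
I(M) = -2*M (I(M) = -2*(M + 0) = -2*M)
c(r, y) = -7 (c(r, y) = -2*6 - 1*(-5) = -12 + 5 = -7)
(4 + c(T(0, B(3, 0)), 5))² = (4 - 7)² = (-3)² = 9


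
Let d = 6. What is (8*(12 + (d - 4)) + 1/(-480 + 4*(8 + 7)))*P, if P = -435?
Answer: -1364131/28 ≈ -48719.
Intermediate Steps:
(8*(12 + (d - 4)) + 1/(-480 + 4*(8 + 7)))*P = (8*(12 + (6 - 4)) + 1/(-480 + 4*(8 + 7)))*(-435) = (8*(12 + 2) + 1/(-480 + 4*15))*(-435) = (8*14 + 1/(-480 + 60))*(-435) = (112 + 1/(-420))*(-435) = (112 - 1/420)*(-435) = (47039/420)*(-435) = -1364131/28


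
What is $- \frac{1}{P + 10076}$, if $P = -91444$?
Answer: $\frac{1}{81368} \approx 1.229 \cdot 10^{-5}$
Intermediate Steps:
$- \frac{1}{P + 10076} = - \frac{1}{-91444 + 10076} = - \frac{1}{-81368} = \left(-1\right) \left(- \frac{1}{81368}\right) = \frac{1}{81368}$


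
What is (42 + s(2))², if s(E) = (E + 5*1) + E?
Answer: 2601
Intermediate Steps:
s(E) = 5 + 2*E (s(E) = (E + 5) + E = (5 + E) + E = 5 + 2*E)
(42 + s(2))² = (42 + (5 + 2*2))² = (42 + (5 + 4))² = (42 + 9)² = 51² = 2601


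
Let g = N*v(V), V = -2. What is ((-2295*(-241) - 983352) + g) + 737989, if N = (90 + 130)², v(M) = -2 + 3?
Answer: 356132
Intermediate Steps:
v(M) = 1
N = 48400 (N = 220² = 48400)
g = 48400 (g = 48400*1 = 48400)
((-2295*(-241) - 983352) + g) + 737989 = ((-2295*(-241) - 983352) + 48400) + 737989 = ((553095 - 983352) + 48400) + 737989 = (-430257 + 48400) + 737989 = -381857 + 737989 = 356132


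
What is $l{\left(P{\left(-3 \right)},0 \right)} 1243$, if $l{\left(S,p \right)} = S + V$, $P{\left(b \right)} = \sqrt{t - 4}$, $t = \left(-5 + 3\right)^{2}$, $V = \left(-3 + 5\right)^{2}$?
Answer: $4972$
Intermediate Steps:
$V = 4$ ($V = 2^{2} = 4$)
$t = 4$ ($t = \left(-2\right)^{2} = 4$)
$P{\left(b \right)} = 0$ ($P{\left(b \right)} = \sqrt{4 - 4} = \sqrt{0} = 0$)
$l{\left(S,p \right)} = 4 + S$ ($l{\left(S,p \right)} = S + 4 = 4 + S$)
$l{\left(P{\left(-3 \right)},0 \right)} 1243 = \left(4 + 0\right) 1243 = 4 \cdot 1243 = 4972$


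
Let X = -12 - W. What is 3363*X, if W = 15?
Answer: -90801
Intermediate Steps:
X = -27 (X = -12 - 1*15 = -12 - 15 = -27)
3363*X = 3363*(-27) = -90801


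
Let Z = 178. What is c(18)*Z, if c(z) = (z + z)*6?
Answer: 38448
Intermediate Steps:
c(z) = 12*z (c(z) = (2*z)*6 = 12*z)
c(18)*Z = (12*18)*178 = 216*178 = 38448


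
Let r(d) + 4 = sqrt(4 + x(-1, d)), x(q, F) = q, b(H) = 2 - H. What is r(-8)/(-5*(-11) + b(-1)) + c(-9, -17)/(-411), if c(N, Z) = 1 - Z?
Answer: -448/3973 + sqrt(3)/58 ≈ -0.082898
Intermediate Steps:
r(d) = -4 + sqrt(3) (r(d) = -4 + sqrt(4 - 1) = -4 + sqrt(3))
r(-8)/(-5*(-11) + b(-1)) + c(-9, -17)/(-411) = (-4 + sqrt(3))/(-5*(-11) + (2 - 1*(-1))) + (1 - 1*(-17))/(-411) = (-4 + sqrt(3))/(55 + (2 + 1)) + (1 + 17)*(-1/411) = (-4 + sqrt(3))/(55 + 3) + 18*(-1/411) = (-4 + sqrt(3))/58 - 6/137 = (-4 + sqrt(3))*(1/58) - 6/137 = (-2/29 + sqrt(3)/58) - 6/137 = -448/3973 + sqrt(3)/58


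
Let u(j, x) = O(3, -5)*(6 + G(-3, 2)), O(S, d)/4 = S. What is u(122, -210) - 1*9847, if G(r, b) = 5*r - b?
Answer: -9979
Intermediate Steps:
G(r, b) = -b + 5*r
O(S, d) = 4*S
u(j, x) = -132 (u(j, x) = (4*3)*(6 + (-1*2 + 5*(-3))) = 12*(6 + (-2 - 15)) = 12*(6 - 17) = 12*(-11) = -132)
u(122, -210) - 1*9847 = -132 - 1*9847 = -132 - 9847 = -9979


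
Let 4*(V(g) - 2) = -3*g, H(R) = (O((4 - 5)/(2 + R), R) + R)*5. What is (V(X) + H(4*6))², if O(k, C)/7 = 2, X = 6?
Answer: 140625/4 ≈ 35156.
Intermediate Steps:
O(k, C) = 14 (O(k, C) = 7*2 = 14)
H(R) = 70 + 5*R (H(R) = (14 + R)*5 = 70 + 5*R)
V(g) = 2 - 3*g/4 (V(g) = 2 + (-3*g)/4 = 2 - 3*g/4)
(V(X) + H(4*6))² = ((2 - ¾*6) + (70 + 5*(4*6)))² = ((2 - 9/2) + (70 + 5*24))² = (-5/2 + (70 + 120))² = (-5/2 + 190)² = (375/2)² = 140625/4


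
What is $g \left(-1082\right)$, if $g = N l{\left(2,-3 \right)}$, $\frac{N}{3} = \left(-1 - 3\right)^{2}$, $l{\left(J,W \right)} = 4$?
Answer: $-207744$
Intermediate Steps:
$N = 48$ ($N = 3 \left(-1 - 3\right)^{2} = 3 \left(-4\right)^{2} = 3 \cdot 16 = 48$)
$g = 192$ ($g = 48 \cdot 4 = 192$)
$g \left(-1082\right) = 192 \left(-1082\right) = -207744$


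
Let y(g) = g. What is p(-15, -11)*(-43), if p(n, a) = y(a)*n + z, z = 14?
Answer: -7697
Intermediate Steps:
p(n, a) = 14 + a*n (p(n, a) = a*n + 14 = 14 + a*n)
p(-15, -11)*(-43) = (14 - 11*(-15))*(-43) = (14 + 165)*(-43) = 179*(-43) = -7697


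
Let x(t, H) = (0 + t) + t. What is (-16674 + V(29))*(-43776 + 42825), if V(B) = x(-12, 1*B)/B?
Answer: 459875070/29 ≈ 1.5858e+7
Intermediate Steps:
x(t, H) = 2*t (x(t, H) = t + t = 2*t)
V(B) = -24/B (V(B) = (2*(-12))/B = -24/B)
(-16674 + V(29))*(-43776 + 42825) = (-16674 - 24/29)*(-43776 + 42825) = (-16674 - 24*1/29)*(-951) = (-16674 - 24/29)*(-951) = -483570/29*(-951) = 459875070/29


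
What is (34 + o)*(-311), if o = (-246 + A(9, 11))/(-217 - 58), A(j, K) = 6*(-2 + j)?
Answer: -2971294/275 ≈ -10805.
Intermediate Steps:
A(j, K) = -12 + 6*j
o = 204/275 (o = (-246 + (-12 + 6*9))/(-217 - 58) = (-246 + (-12 + 54))/(-275) = (-246 + 42)*(-1/275) = -204*(-1/275) = 204/275 ≈ 0.74182)
(34 + o)*(-311) = (34 + 204/275)*(-311) = (9554/275)*(-311) = -2971294/275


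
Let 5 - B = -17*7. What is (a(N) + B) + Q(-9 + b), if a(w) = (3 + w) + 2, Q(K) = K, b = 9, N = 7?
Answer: 136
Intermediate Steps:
a(w) = 5 + w
B = 124 (B = 5 - (-17)*7 = 5 - 1*(-119) = 5 + 119 = 124)
(a(N) + B) + Q(-9 + b) = ((5 + 7) + 124) + (-9 + 9) = (12 + 124) + 0 = 136 + 0 = 136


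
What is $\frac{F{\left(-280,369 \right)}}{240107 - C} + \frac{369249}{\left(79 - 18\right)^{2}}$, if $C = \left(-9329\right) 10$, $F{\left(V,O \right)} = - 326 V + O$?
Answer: $\frac{123447534782}{1240570237} \approx 99.509$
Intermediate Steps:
$F{\left(V,O \right)} = O - 326 V$
$C = -93290$
$\frac{F{\left(-280,369 \right)}}{240107 - C} + \frac{369249}{\left(79 - 18\right)^{2}} = \frac{369 - -91280}{240107 - -93290} + \frac{369249}{\left(79 - 18\right)^{2}} = \frac{369 + 91280}{240107 + 93290} + \frac{369249}{61^{2}} = \frac{91649}{333397} + \frac{369249}{3721} = \frac{123447534782}{1240570237}$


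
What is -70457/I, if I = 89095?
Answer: -70457/89095 ≈ -0.79081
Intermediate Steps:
-70457/I = -70457/89095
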